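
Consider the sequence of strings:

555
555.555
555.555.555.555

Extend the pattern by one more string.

Every step duplicates the string with '.' between the halves.
One more doubling of 555.555.555.555 gives the answer.

555.555.555.555.555.555.555.555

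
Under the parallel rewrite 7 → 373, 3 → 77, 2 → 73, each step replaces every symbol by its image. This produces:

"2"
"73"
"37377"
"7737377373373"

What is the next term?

373373773737737337377373777737377

Applying the rule to each of the 13 symbols of 7737377373373 gives the pieces 373 373 77 373 77 373 373 77 373 77 77 373 77, which concatenate to the answer.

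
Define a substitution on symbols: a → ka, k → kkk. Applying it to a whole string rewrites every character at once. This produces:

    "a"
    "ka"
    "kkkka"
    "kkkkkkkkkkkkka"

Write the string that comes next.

Replace each of the 14 characters of kkkkkkkkkkkkka in place — kkk kkk kkk kkk kkk kkk kkk kkk kkk kkk kkk kkk kkk ka — and concatenate.

kkkkkkkkkkkkkkkkkkkkkkkkkkkkkkkkkkkkkkkka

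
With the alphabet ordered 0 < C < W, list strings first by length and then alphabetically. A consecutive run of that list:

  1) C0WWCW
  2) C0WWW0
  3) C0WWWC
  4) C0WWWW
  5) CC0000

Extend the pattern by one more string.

Find the rightmost character of CC0000 below W, bump it to the next letter, and reset everything to its right to 0.

CC000C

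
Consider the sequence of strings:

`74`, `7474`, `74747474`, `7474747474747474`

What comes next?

74747474747474747474747474747474

Every step duplicates the string.
One more doubling of 7474747474747474 gives the answer.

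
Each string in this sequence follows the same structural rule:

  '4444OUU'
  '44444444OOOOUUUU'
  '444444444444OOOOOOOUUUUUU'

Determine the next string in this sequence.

4444444444444444OOOOOOOOOOUUUUUUUU

Each string has the form 4^{4n} O^{3n-2} U^{2n} (n = 1, 2, …).
Setting n = 4 gives 16, 10, 8 characters in each block.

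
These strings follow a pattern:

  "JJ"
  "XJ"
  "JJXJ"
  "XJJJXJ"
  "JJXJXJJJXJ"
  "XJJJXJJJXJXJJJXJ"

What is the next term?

JJXJXJJJXJXJJJXJJJXJXJJJXJ

Each term (from the third on) is the two preceding terms concatenated in order: term 3 = JJ·XJ = JJXJ.
The next term joins JJXJXJJJXJ and XJJJXJJJXJXJJJXJ.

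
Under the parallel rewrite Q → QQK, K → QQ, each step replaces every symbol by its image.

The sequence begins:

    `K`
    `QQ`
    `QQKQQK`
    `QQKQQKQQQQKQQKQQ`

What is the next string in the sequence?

QQKQQKQQQQKQQKQQQQKQQKQQKQQKQQQQKQQKQQQQKQQK

Applying the rule to each of the 16 symbols of QQKQQKQQQQKQQKQQ gives the pieces QQK QQK QQ QQK QQK QQ QQK QQK QQK QQK QQ QQK QQK QQ QQK QQK, which concatenate to the answer.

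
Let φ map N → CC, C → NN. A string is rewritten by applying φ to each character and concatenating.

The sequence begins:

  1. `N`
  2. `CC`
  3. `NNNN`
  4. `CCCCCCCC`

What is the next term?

Expanding CCCCCCCC: C→NN, C→NN, C→NN, C→NN, C→NN, C→NN, C→NN, C→NN. Concatenated: NN NN NN NN NN NN NN NN.

NNNNNNNNNNNNNNNN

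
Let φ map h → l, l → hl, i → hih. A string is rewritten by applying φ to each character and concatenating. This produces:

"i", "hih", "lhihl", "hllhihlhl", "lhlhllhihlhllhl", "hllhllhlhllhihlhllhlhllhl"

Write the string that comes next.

lhlhllhlhllhllhlhllhihlhllhlhllhllhlhllhl

Applying the rule to each of the 25 symbols of hllhllhlhllhihlhllhlhllhl gives the pieces l hl hl l hl hl l hl l hl hl l hih l hl l hl hl l hl l hl hl l hl, which concatenate to the answer.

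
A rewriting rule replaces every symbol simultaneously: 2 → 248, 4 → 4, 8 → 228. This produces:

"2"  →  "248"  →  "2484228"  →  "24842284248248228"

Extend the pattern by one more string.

φ(24842284248248228) expands symbol-by-symbol to 248 4 228 4 248 248 228 4 248 4 228 248 4 228 248 248 228; joining the 17 pieces gives the next term.

24842284248248228424842282484228248248228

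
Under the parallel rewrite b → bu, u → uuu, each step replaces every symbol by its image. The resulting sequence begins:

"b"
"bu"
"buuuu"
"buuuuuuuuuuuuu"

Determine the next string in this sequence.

Applying the rule to each of the 14 symbols of buuuuuuuuuuuuu gives the pieces bu uuu uuu uuu uuu uuu uuu uuu uuu uuu uuu uuu uuu uuu, which concatenate to the answer.

buuuuuuuuuuuuuuuuuuuuuuuuuuuuuuuuuuuuuuuu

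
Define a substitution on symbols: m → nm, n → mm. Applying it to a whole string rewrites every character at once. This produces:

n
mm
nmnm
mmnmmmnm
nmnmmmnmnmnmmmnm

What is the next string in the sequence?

Rewriting the 16 symbols of nmnmmmnmnmnmmmnm one by one yields mm nm mm nm nm nm mm nm mm nm mm nm nm nm mm nm; concatenated:

mmnmmmnmnmnmmmnmmmnmmmnmnmnmmmnm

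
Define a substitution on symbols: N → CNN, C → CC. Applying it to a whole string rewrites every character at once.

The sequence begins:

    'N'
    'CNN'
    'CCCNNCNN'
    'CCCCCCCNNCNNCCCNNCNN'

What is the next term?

CCCCCCCCCCCCCCCNNCNNCCCNNCNNCCCCCCCNNCNNCCCNNCNN

Replace each of the 20 characters of CCCCCCCNNCNNCCCNNCNN in place — CC CC CC CC CC CC CC CNN CNN CC CNN CNN CC CC CC CNN CNN CC CNN CNN — and concatenate.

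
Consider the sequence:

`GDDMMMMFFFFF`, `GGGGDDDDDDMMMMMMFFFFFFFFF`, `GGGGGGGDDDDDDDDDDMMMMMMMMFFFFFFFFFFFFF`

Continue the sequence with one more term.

Each string has the form G^{3n-2} D^{4n-2} M^{2n+2} F^{4n+1} (n = 1, 2, …).
At n = 4 the blocks have lengths 10, 14, 10, 17.

GGGGGGGGGGDDDDDDDDDDDDDDMMMMMMMMMMFFFFFFFFFFFFFFFFF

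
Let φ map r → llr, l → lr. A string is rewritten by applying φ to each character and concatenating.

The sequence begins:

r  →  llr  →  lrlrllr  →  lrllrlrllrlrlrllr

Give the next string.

lrllrlrlrllrlrllrlrlrllrlrllrlrllrlrlrllr

φ(lrllrlrllrlrlrllr) expands symbol-by-symbol to lr llr lr lr llr lr llr lr lr llr lr llr lr llr lr lr llr; joining the 17 pieces gives the next term.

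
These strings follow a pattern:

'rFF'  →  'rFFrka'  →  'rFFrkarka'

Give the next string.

Every step adds rka to the end: s(k+1) = s(k)·rka.
So the next term is rFFrkarka·rka.

rFFrkarkarka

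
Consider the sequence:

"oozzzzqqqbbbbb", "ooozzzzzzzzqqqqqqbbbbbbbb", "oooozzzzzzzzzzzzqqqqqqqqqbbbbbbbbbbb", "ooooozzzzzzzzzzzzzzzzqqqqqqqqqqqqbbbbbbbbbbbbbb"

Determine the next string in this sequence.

oooooozzzzzzzzzzzzzzzzzzzzqqqqqqqqqqqqqqqbbbbbbbbbbbbbbbbb

Reading off run lengths: o runs 2, 3, 4, 5; z runs 4, 8, 12, 16; q runs 3, 6, 9, 12; b runs 5, 8, 11, 14 — each is linear in n (n = 1, 2, …).
At n = 5 the blocks have lengths 6, 20, 15, 17.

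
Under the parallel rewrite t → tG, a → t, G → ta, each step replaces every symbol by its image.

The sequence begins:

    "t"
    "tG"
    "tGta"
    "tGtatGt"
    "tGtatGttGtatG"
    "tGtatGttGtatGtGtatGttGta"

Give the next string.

Rewriting the 24 symbols of tGtatGttGtatGtGtatGttGta one by one yields tG ta tG t tG ta tG tG ta tG t tG ta tG ta tG t tG ta tG tG ta tG t; concatenated:

tGtatGttGtatGtGtatGttGtatGtatGttGtatGtGtatGt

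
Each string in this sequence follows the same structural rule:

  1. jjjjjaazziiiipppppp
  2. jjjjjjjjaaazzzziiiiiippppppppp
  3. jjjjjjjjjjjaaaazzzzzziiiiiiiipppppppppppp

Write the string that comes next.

The n-th term is 3n-1 j's then n a's then 2n-2 z's then 2n i's then 3n p's, where the shown terms are n = 2, 3, 4.
At n = 5 the blocks have lengths 14, 5, 8, 10, 15.

jjjjjjjjjjjjjjaaaaazzzzzzzziiiiiiiiiippppppppppppppp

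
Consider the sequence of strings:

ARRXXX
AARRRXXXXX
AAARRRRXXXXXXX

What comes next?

AAAARRRRRXXXXXXXXX

The n-th term is n A's then n+1 R's then 2n+1 X's (n = 1, 2, …).
Setting n = 4 gives 4, 5, 9 characters in each block.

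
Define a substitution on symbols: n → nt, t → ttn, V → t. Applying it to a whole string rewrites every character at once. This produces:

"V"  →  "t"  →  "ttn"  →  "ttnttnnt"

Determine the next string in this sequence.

ttnttnntttnttnntntttn

Rewriting each symbol of ttnttnnt: t→ttn, t→ttn, n→nt, t→ttn, t→ttn, n→nt, n→nt, t→ttn, which concatenates to ttn ttn nt ttn ttn nt nt ttn.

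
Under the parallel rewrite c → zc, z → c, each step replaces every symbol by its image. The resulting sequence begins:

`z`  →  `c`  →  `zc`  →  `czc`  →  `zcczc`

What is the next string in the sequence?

Apply φ to zcczc symbol by symbol: z→c, c→zc, c→zc, z→c, c→zc; joined: c zc zc c zc.

czczcczc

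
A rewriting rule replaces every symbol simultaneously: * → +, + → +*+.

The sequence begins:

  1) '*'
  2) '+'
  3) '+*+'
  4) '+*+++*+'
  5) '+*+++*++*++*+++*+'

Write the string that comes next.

Rewriting the 17 symbols of +*+++*++*++*+++*+ one by one yields +*+ + +*+ +*+ +*+ + +*+ +*+ + +*+ +*+ + +*+ +*+ +*+ + +*+; concatenated:

+*+++*++*++*+++*++*+++*++*+++*++*++*+++*+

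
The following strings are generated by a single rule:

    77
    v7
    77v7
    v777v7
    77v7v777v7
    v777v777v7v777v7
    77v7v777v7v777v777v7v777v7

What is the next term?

v777v777v7v777v777v7v777v7v777v777v7v777v7

This is a Fibonacci-style word recurrence s(k) = s(k−2)·s(k−1): e.g. 77·v7 = 77v7.
The next term joins v777v777v7v777v7 and 77v7v777v7v777v777v7v777v7.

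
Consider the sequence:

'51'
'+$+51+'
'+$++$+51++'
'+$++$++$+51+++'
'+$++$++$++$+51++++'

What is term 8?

Each term wraps the previous one in +$+ on the left and + on the right.
From +$++$++$++$+51++++, 3 further steps: +$++$++$++$+51++++ → +$++$++$++$++$+51+++++ → +$++$++$++$++$++$+51++++++ → (answer).

+$++$++$++$++$++$++$+51+++++++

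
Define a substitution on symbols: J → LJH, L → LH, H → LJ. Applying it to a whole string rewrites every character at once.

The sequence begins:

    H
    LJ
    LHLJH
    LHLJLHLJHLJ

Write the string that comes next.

Apply φ to LHLJLHLJHLJ symbol by symbol: L→LH, H→LJ, L→LH, J→LJH, L→LH, H→LJ, L→LH, J→LJH, H→LJ, L→LH, J→LJH; joined: LH LJ LH LJH LH LJ LH LJH LJ LH LJH.

LHLJLHLJHLHLJLHLJHLJLHLJH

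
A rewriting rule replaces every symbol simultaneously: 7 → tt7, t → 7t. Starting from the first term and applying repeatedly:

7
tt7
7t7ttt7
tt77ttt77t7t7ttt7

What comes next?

Applying the rule to each of the 17 symbols of tt77ttt77t7t7ttt7 gives the pieces 7t 7t tt7 tt7 7t 7t 7t tt7 tt7 7t tt7 7t tt7 7t 7t 7t tt7, which concatenate to the answer.

7t7ttt7tt77t7t7ttt7tt77ttt77ttt77t7t7ttt7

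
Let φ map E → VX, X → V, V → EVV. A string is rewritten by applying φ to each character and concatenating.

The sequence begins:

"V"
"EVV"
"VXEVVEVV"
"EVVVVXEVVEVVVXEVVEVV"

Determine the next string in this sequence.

Replace each of the 20 characters of EVVVVXEVVEVVVXEVVEVV in place — VX EVV EVV EVV EVV V VX EVV EVV VX EVV EVV EVV V VX EVV EVV VX EVV EVV — and concatenate.

VXEVVEVVEVVEVVVVXEVVEVVVXEVVEVVEVVVVXEVVEVVVXEVVEVV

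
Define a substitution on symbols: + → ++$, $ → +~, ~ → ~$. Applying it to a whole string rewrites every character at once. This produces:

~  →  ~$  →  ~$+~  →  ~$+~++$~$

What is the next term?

~$+~++$~$++$++$+~~$+~

Rewriting each symbol of ~$+~++$~$: ~→~$, $→+~, +→++$, ~→~$, +→++$, +→++$, $→+~, ~→~$, $→+~, which concatenates to ~$ +~ ++$ ~$ ++$ ++$ +~ ~$ +~.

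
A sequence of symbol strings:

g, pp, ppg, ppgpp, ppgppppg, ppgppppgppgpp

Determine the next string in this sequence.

ppgppppgppgppppgppppg

This is a Fibonacci-style word recurrence s(k) = s(k−1)·s(k−2): e.g. pp·g = ppg.
The next term joins ppgppppgppgpp and ppgppppg.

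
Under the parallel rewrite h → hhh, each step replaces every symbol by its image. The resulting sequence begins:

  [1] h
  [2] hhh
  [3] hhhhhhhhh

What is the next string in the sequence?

Rewriting each symbol of hhhhhhhhh: h→hhh, h→hhh, h→hhh, h→hhh, h→hhh, h→hhh, h→hhh, h→hhh, h→hhh, which concatenates to hhh hhh hhh hhh hhh hhh hhh hhh hhh.

hhhhhhhhhhhhhhhhhhhhhhhhhhh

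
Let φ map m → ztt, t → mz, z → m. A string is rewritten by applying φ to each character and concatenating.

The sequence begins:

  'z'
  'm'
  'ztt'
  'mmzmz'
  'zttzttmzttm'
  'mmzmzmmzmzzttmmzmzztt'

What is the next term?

zttzttmzttmzttzttmzttmmmzmzzttzttmzttmmmzmz

φ(mmzmzmmzmzzttmmzmzztt) expands symbol-by-symbol to ztt ztt m ztt m ztt ztt m ztt m m mz mz ztt ztt m ztt m m mz mz; joining the 21 pieces gives the next term.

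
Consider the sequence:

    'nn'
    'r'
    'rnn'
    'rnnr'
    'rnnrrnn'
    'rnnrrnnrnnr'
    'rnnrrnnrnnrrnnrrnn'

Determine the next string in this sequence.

rnnrrnnrnnrrnnrrnnrnnrrnnrnnr

This is a Fibonacci-style word recurrence s(k) = s(k−1)·s(k−2): e.g. r·nn = rnn.
The next term joins rnnrrnnrnnrrnnrrnn and rnnrrnnrnnr.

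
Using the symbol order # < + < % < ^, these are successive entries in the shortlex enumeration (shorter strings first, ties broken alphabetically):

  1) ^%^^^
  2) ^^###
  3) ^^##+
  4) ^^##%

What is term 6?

^^#+#

Continuing the enumeration 2 steps past ^^##%: ^^##% → ^^##^ → (answer).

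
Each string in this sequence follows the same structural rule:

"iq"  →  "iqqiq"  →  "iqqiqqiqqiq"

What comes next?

iqqiqqiqqiqqiqqiqqiqqiq

Every step duplicates the string with 'q' between the halves.
One more doubling of iqqiqqiqqiq gives the answer.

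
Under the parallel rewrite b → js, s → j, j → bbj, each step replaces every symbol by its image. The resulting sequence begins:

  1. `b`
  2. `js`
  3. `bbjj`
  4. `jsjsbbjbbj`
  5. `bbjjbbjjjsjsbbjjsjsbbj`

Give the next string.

Replace each of the 22 characters of bbjjbbjjjsjsbbjjsjsbbj in place — js js bbj bbj js js bbj bbj bbj j bbj j js js bbj bbj j bbj j js js bbj — and concatenate.

jsjsbbjbbjjsjsbbjbbjbbjjbbjjjsjsbbjbbjjbbjjjsjsbbj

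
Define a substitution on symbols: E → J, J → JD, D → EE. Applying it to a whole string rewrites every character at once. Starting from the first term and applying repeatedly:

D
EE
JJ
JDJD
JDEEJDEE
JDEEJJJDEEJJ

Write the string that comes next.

Rewriting each symbol of JDEEJJJDEEJJ: J→JD, D→EE, E→J, E→J, J→JD, J→JD, J→JD, D→EE, E→J, E→J, J→JD, J→JD, which concatenates to JD EE J J JD JD JD EE J J JD JD.

JDEEJJJDJDJDEEJJJDJD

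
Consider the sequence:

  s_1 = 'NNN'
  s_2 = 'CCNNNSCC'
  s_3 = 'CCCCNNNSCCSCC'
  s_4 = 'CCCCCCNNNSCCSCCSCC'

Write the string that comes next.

Each term wraps the previous one in CC on the left and SCC on the right.
Applying this once more to CCCCCCNNNSCCSCCSCC:

CCCCCCCCNNNSCCSCCSCCSCC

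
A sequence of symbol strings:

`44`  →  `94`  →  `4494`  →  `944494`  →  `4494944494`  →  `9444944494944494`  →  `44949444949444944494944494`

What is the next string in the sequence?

This is a Fibonacci-style word recurrence s(k) = s(k−2)·s(k−1): e.g. 44·94 = 4494.
Continuing: 9444944494944494 · 44949444949444944494944494 gives term 8.

944494449494449444949444949444944494944494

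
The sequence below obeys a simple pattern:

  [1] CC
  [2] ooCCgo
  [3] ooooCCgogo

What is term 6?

s(k+1) = oo·s(k)·go, so each term gains oo as a prefix and go as a suffix.
From ooooCCgogo, 3 further steps: ooooCCgogo → ooooooCCgogogo → ooooooooCCgogogogo → (answer).

ooooooooooCCgogogogogo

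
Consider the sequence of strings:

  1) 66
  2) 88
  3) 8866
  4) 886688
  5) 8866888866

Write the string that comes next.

8866888866886688

From term 3 onward, concatenate the last term with the second-to-last: 88·66 = 8866, 8866·88 = 886688, …
So term 6 is 8866888866·886688.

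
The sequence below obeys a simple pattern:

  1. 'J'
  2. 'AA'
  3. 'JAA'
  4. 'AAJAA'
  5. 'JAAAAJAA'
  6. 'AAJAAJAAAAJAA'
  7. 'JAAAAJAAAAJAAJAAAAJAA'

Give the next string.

AAJAAJAAAAJAAJAAAAJAAAAJAAJAAAAJAA

Each term (from the third on) is the two preceding terms concatenated in order: term 3 = J·AA = JAA.
So term 8 is AAJAAJAAAAJAA·JAAAAJAAAAJAAJAAAAJAA.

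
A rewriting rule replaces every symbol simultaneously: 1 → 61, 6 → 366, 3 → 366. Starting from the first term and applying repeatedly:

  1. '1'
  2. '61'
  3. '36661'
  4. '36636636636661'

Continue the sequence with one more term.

Rewriting the 14 symbols of 36636636636661 one by one yields 366 366 366 366 366 366 366 366 366 366 366 366 366 61; concatenated:

36636636636636636636636636636636636636661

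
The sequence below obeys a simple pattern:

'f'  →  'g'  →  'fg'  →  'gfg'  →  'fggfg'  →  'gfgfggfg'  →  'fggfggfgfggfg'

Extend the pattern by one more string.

gfgfggfgfggfggfgfggfg

Each term (from the third on) is the two preceding terms concatenated in order: term 3 = f·g = fg.
Continuing: gfgfggfg · fggfggfgfggfg gives term 8.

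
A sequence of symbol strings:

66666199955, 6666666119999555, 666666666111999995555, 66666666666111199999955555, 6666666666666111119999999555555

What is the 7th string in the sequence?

66666666666666666111111199999999955555555

The n-th term is 2n+1 6's then n-1 1's then n+1 9's then n 5's, where the shown terms are n = 2, 3, 4, 5, 6.
For term 7, n = 8, so the run lengths are 17, 7, 9, 8.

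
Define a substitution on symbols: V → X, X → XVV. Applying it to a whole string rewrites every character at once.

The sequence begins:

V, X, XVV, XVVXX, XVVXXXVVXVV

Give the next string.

XVVXXXVVXVVXVVXXXVVXX

Rewriting each symbol of XVVXXXVVXVV: X→XVV, V→X, V→X, X→XVV, X→XVV, X→XVV, V→X, V→X, X→XVV, V→X, V→X, which concatenates to XVV X X XVV XVV XVV X X XVV X X.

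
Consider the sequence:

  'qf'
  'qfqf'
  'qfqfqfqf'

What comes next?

qfqfqfqfqfqfqfqf

s(k+1) = s(k)·s(k) — each term doubles the last.
One more doubling of qfqfqfqf gives the answer.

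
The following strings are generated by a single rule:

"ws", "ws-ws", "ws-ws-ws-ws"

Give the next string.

ws-ws-ws-ws-ws-ws-ws-ws

Every step duplicates the string with '-' between the halves.
So the next term is two copies of ws-ws-ws-ws with '-' between the halves.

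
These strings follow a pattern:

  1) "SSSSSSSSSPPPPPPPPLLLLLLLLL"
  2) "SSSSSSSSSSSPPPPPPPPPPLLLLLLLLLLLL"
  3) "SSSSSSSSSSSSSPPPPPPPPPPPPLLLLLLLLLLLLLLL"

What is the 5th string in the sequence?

SSSSSSSSSSSSSSSSSPPPPPPPPPPPPPPPPLLLLLLLLLLLLLLLLLLLLL

Term n consists of 2n+3 S's, followed by 2n+2 P's, followed by 3n L's, where the shown terms are n = 3, 4, 5.
Setting n = 7 gives 17, 16, 21 characters in each block.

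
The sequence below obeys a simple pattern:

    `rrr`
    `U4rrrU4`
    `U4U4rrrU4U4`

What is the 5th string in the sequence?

Each term wraps the previous one in U4 on the left and U4 on the right.
From U4U4rrrU4U4, 2 further steps: U4U4rrrU4U4 → U4U4U4rrrU4U4U4 → (answer).

U4U4U4U4rrrU4U4U4U4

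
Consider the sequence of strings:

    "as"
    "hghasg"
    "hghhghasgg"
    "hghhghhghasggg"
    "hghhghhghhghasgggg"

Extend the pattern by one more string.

Every step adds hgh to the front and g to the end of the previous string.
Applying this once more to hghhghhghhghasgggg:

hghhghhghhghhghasggggg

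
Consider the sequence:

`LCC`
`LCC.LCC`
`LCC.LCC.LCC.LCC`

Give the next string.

Each string is two copies of the previous one joined by '.'.
Doubling LCC.LCC.LCC.LCC with '.' between the halves:

LCC.LCC.LCC.LCC.LCC.LCC.LCC.LCC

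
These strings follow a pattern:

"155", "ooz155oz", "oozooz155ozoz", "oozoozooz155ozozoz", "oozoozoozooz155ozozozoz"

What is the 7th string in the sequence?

oozoozoozoozoozooz155ozozozozozoz

Every step adds ooz to the front and oz to the end of the previous string.
From oozoozoozooz155ozozozoz, 2 further steps: oozoozoozooz155ozozozoz → oozoozoozoozooz155ozozozozoz → (answer).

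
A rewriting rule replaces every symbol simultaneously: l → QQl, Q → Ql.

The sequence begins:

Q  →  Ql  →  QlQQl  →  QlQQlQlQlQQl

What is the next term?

QlQQlQlQlQQlQlQQlQlQQlQlQlQQl

Rewriting each symbol of QlQQlQlQlQQl: Q→Ql, l→QQl, Q→Ql, Q→Ql, l→QQl, Q→Ql, l→QQl, Q→Ql, l→QQl, Q→Ql, Q→Ql, l→QQl, which concatenates to Ql QQl Ql Ql QQl Ql QQl Ql QQl Ql Ql QQl.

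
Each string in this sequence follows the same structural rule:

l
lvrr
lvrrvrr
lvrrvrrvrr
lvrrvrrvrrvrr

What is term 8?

lvrrvrrvrrvrrvrrvrrvrr

The strings grow by a fixed suffix vrr each time.
From lvrrvrrvrrvrr, 3 further steps: lvrrvrrvrrvrr → lvrrvrrvrrvrrvrr → lvrrvrrvrrvrrvrrvrr → (answer).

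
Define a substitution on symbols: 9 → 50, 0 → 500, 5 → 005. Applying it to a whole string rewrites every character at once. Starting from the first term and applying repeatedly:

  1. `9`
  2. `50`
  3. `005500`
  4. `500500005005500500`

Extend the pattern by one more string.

Rewriting the 18 symbols of 500500005005500500 one by one yields 005 500 500 005 500 500 500 500 005 500 500 005 005 500 500 005 500 500; concatenated:

005500500005500500500500005500500005005500500005500500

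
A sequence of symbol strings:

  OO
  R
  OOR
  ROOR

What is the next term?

OORROOR

From term 3 onward, concatenate the second-to-last term with the last: OO·R = OOR, R·OOR = ROOR, …
The next term joins OOR and ROOR.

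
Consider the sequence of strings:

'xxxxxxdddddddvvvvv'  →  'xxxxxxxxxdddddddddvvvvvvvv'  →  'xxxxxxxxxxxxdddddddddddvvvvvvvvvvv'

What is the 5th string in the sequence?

Term n consists of 3n x's, followed by 2n+3 d's, followed by 3n-1 v's, where the shown terms are n = 2, 3, 4.
Setting n = 6 gives 18, 15, 17 characters in each block.

xxxxxxxxxxxxxxxxxxdddddddddddddddvvvvvvvvvvvvvvvvv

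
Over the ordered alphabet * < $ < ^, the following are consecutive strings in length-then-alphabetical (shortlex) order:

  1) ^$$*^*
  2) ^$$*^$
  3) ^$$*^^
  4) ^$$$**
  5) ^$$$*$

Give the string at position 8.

^$$$$$

Stepping forward 3 times from ^$$$*$: ^$$$*$ → ^$$$*^ → ^$$$$*, then the target.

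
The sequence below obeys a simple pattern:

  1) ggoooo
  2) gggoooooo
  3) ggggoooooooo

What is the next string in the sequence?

Reading off run lengths: g runs 2, 3, 4; o runs 4, 6, 8 — each is linear in n, where the shown terms are n = 2, 3, 4.
At n = 5 the blocks have lengths 5, 10.

gggggoooooooooo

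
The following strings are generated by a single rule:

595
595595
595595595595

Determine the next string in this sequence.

Each string is two copies of the previous one concatenated.
Doubling 595595595595:

595595595595595595595595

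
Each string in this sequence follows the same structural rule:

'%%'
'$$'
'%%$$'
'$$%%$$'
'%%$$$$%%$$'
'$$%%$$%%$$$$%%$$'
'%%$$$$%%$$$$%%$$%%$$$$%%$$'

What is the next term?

$$%%$$%%$$$$%%$$%%$$$$%%$$$$%%$$%%$$$$%%$$

Each term (from the third on) is the two preceding terms concatenated in order: term 3 = %%·$$ = %%$$.
Continuing: $$%%$$%%$$$$%%$$ · %%$$$$%%$$$$%%$$%%$$$$%%$$ gives term 8.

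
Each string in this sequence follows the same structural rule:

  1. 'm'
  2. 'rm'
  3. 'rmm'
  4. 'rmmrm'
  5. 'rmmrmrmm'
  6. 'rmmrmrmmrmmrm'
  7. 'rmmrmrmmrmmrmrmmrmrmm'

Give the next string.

This is a Fibonacci-style word recurrence s(k) = s(k−1)·s(k−2): e.g. rm·m = rmm.
So term 8 is rmmrmrmmrmmrmrmmrmrmm·rmmrmrmmrmmrm.

rmmrmrmmrmmrmrmmrmrmmrmmrmrmmrmmrm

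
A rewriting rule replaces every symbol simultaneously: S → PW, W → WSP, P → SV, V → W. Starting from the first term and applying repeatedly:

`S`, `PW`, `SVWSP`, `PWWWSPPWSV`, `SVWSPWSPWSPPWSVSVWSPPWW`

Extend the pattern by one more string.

Rewriting the 23 symbols of SVWSPWSPWSPPWSVSVWSPPWW one by one yields PW W WSP PW SV WSP PW SV WSP PW SV SV WSP PW W PW W WSP PW SV SV WSP WSP; concatenated:

PWWWSPPWSVWSPPWSVWSPPWSVSVWSPPWWPWWWSPPWSVSVWSPWSP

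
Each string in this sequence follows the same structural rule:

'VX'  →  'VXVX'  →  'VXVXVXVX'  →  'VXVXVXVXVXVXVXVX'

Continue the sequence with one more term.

s(k+1) = s(k)·s(k) — each term doubles the last.
Doubling VXVXVXVXVXVXVXVX:

VXVXVXVXVXVXVXVXVXVXVXVXVXVXVXVX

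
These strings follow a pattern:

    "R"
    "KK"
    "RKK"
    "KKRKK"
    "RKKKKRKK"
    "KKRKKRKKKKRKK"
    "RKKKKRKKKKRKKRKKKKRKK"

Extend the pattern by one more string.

KKRKKRKKKKRKKRKKKKRKKKKRKKRKKKKRKK

Each term (from the third on) is the two preceding terms concatenated in order: term 3 = R·KK = RKK.
So term 8 is KKRKKRKKKKRKK·RKKKKRKKKKRKKRKKKKRKK.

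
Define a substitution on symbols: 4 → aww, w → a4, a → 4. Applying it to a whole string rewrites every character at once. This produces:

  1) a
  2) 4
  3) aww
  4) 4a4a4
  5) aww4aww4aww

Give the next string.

4a4a4aww4a4a4aww4a4a4

Apply φ to aww4aww4aww symbol by symbol: a→4, w→a4, w→a4, 4→aww, a→4, w→a4, w→a4, 4→aww, a→4, w→a4, w→a4; joined: 4 a4 a4 aww 4 a4 a4 aww 4 a4 a4.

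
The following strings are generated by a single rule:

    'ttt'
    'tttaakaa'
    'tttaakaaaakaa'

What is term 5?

The strings grow by a fixed suffix aakaa each time.
From tttaakaaaakaa, 2 further steps: tttaakaaaakaa → tttaakaaaakaaaakaa → (answer).

tttaakaaaakaaaakaaaakaa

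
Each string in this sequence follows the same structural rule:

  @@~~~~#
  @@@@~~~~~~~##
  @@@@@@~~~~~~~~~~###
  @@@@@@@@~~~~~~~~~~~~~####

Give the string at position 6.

@@@@@@@@@@@@~~~~~~~~~~~~~~~~~~~######

The n-th term is 2n @'s then 3n+1 ~'s then n #'s (n = 1, 2, …).
For term 6, n = 6, so the run lengths are 12, 19, 6.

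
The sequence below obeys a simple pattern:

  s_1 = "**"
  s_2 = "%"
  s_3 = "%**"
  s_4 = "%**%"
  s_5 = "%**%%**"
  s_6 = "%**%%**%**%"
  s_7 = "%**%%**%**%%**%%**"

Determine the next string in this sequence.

%**%%**%**%%**%%**%**%%**%**%

This is a Fibonacci-style word recurrence s(k) = s(k−1)·s(k−2): e.g. %·** = %**.
Continuing: %**%%**%**%%**%%** · %**%%**%**% gives term 8.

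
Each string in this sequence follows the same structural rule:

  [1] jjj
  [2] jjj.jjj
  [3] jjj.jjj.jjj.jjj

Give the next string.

s(k+1) = s(k)·.·s(k) — each term doubles the last with '.' between the halves.
Doubling jjj.jjj.jjj.jjj with '.' between the halves:

jjj.jjj.jjj.jjj.jjj.jjj.jjj.jjj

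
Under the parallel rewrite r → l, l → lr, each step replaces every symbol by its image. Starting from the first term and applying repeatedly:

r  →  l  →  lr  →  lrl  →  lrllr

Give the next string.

Expanding lrllr: l→lr, r→l, l→lr, l→lr, r→l. Concatenated: lr l lr lr l.

lrllrlrl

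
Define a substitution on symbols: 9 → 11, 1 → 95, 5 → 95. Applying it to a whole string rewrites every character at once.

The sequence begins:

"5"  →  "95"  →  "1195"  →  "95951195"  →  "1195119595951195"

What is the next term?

95951195959511951195119595951195

Replace each of the 16 characters of 1195119595951195 in place — 95 95 11 95 95 95 11 95 11 95 11 95 95 95 11 95 — and concatenate.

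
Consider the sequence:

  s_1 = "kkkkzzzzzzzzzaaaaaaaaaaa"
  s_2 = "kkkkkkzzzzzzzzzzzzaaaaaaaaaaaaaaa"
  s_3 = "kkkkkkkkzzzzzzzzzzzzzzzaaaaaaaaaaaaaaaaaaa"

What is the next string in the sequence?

kkkkkkkkkkzzzzzzzzzzzzzzzzzzaaaaaaaaaaaaaaaaaaaaaaa

The n-th term is 2n k's then 3n+3 z's then 4n+3 a's, where the shown terms are n = 2, 3, 4.
Setting n = 5 gives 10, 18, 23 characters in each block.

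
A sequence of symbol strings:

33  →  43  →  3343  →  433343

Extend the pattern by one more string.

Each term (from the third on) is the two preceding terms concatenated in order: term 3 = 33·43 = 3343.
So term 5 is 3343·433343.

3343433343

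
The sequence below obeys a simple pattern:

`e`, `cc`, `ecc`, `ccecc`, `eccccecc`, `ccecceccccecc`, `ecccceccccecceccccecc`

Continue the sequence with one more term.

Each term (from the third on) is the two preceding terms concatenated in order: term 3 = e·cc = ecc.
Continuing: ccecceccccecc · ecccceccccecceccccecc gives term 8.

cceccecccceccecccceccccecceccccecc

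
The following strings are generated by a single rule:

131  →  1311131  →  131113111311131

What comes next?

Every step duplicates the string with '1' between the halves.
So the next term is two copies of 131113111311131 with '1' between the halves.

1311131113111311131113111311131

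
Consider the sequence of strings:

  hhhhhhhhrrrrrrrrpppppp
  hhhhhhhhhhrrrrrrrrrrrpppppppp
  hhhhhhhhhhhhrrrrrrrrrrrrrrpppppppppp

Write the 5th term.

hhhhhhhhhhhhhhhhrrrrrrrrrrrrrrrrrrrrpppppppppppppp

Term n consists of 2n+2 h's, followed by 3n-1 r's, followed by 2n p's, where the shown terms are n = 3, 4, 5.
At n = 7 the blocks have lengths 16, 20, 14.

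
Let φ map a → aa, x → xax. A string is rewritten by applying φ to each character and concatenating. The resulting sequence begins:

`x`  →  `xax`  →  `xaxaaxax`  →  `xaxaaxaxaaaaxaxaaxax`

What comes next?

Replace each of the 20 characters of xaxaaxaxaaaaxaxaaxax in place — xax aa xax aa aa xax aa xax aa aa aa aa xax aa xax aa aa xax aa xax — and concatenate.

xaxaaxaxaaaaxaxaaxaxaaaaaaaaxaxaaxaxaaaaxaxaaxax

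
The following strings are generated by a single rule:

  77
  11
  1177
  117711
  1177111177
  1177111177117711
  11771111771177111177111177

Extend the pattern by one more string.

117711117711771111771111771177111177117711

This is a Fibonacci-style word recurrence s(k) = s(k−1)·s(k−2): e.g. 11·77 = 1177.
Continuing: 11771111771177111177111177 · 1177111177117711 gives term 8.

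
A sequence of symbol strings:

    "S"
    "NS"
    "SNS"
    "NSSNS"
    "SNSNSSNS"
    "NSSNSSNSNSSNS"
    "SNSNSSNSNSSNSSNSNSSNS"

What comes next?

NSSNSSNSNSSNSSNSNSSNSNSSNSSNSNSSNS

Each term (from the third on) is the two preceding terms concatenated in order: term 3 = S·NS = SNS.
So term 8 is NSSNSSNSNSSNS·SNSNSSNSNSSNSSNSNSSNS.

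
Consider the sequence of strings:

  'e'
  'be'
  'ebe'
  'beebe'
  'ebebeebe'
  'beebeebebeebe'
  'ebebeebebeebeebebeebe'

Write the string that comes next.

Each term (from the third on) is the two preceding terms concatenated in order: term 3 = e·be = ebe.
So term 8 is beebeebebeebe·ebebeebebeebeebebeebe.

beebeebebeebeebebeebebeebeebebeebe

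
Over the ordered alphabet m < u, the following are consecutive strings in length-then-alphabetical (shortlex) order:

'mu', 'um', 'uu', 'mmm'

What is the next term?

The successor of mmm increments the rightmost position that isn't already u and resets every position after it to m.

mmu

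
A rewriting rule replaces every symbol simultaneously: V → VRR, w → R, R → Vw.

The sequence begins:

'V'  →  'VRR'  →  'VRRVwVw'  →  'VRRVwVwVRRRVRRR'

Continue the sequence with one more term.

φ(VRRVwVwVRRRVRRR) expands symbol-by-symbol to VRR Vw Vw VRR R VRR R VRR Vw Vw Vw VRR Vw Vw Vw; joining the 15 pieces gives the next term.

VRRVwVwVRRRVRRRVRRVwVwVwVRRVwVwVw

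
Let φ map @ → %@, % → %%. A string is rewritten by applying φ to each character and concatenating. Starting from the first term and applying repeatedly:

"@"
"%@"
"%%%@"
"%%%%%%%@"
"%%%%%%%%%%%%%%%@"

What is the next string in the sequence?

Rewriting the 16 symbols of %%%%%%%%%%%%%%%@ one by one yields %% %% %% %% %% %% %% %% %% %% %% %% %% %% %% %@; concatenated:

%%%%%%%%%%%%%%%%%%%%%%%%%%%%%%%@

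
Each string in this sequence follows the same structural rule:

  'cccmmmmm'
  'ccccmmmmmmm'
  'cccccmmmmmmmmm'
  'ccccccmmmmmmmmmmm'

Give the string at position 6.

ccccccccmmmmmmmmmmmmmmm

Reading off run lengths: c runs 3, 4, 5, 6; m runs 5, 7, 9, 11 — each is linear in n, where the shown terms are n = 2, 3, 4, 5.
For term 6, n = 7, so the run lengths are 8, 15.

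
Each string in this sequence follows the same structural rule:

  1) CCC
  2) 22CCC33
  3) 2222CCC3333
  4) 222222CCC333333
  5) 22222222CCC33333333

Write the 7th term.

Every step adds 22 to the front and 33 to the end of the previous string.
From 22222222CCC33333333, 2 further steps: 22222222CCC33333333 → 2222222222CCC3333333333 → (answer).

222222222222CCC333333333333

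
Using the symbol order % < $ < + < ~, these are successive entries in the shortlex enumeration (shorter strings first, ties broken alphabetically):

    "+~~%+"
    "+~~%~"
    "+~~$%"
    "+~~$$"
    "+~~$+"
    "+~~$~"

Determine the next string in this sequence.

Treat +~~$~ as a base-4 numeral over the given alphabet and add one, carrying through any trailing ~'s.

+~~+%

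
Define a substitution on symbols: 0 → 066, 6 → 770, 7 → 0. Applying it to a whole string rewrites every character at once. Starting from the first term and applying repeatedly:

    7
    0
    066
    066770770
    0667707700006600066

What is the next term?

Rewriting the 19 symbols of 0667707700006600066 one by one yields 066 770 770 0 0 066 0 0 066 066 066 066 770 770 066 066 066 770 770; concatenated:

0667707700006600066066066066770770066066066770770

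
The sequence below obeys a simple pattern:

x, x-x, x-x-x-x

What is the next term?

x-x-x-x-x-x-x-x

Every step duplicates the string with '-' between the halves.
So the next term is two copies of x-x-x-x with '-' between the halves.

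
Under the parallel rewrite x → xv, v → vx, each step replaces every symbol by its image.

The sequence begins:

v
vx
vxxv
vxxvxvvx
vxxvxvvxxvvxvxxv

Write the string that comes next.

Replace each of the 16 characters of vxxvxvvxxvvxvxxv in place — vx xv xv vx xv vx vx xv xv vx vx xv vx xv xv vx — and concatenate.

vxxvxvvxxvvxvxxvxvvxvxxvvxxvxvvx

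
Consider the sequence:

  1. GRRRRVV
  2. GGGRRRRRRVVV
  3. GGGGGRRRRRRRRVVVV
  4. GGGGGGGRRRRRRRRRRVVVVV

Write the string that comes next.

GGGGGGGGGRRRRRRRRRRRRVVVVVV

Term n consists of 2n-1 G's, followed by 2n+2 R's, followed by n+1 V's (n = 1, 2, …).
Setting n = 5 gives 9, 12, 6 characters in each block.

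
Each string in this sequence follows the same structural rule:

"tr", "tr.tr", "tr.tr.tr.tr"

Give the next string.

tr.tr.tr.tr.tr.tr.tr.tr

Every step duplicates the string with '.' between the halves.
So the next term is two copies of tr.tr.tr.tr with '.' between the halves.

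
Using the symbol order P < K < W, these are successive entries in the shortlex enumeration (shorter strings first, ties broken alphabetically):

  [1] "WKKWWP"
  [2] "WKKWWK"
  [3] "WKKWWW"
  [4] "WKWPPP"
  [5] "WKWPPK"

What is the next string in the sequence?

Find the rightmost character of WKWPPK below W, bump it to the next letter, and reset everything to its right to P.

WKWPPW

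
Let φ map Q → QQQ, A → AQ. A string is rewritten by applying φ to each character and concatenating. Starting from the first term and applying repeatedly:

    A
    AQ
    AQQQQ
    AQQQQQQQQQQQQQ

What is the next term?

Applying the rule to each of the 14 symbols of AQQQQQQQQQQQQQ gives the pieces AQ QQQ QQQ QQQ QQQ QQQ QQQ QQQ QQQ QQQ QQQ QQQ QQQ QQQ, which concatenate to the answer.

AQQQQQQQQQQQQQQQQQQQQQQQQQQQQQQQQQQQQQQQQ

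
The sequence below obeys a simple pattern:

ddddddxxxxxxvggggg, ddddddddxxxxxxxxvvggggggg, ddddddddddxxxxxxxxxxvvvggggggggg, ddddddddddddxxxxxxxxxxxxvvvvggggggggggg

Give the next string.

The n-th term is 2n+2 d's then 2n+2 x's then n-1 v's then 2n+1 g's, where the shown terms are n = 2, 3, 4, 5.
At n = 6 the blocks have lengths 14, 14, 5, 13.

ddddddddddddddxxxxxxxxxxxxxxvvvvvggggggggggggg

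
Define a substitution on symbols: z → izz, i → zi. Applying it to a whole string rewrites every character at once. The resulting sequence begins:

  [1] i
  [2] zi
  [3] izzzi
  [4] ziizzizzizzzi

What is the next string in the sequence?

φ(ziizzizzizzzi) expands symbol-by-symbol to izz zi zi izz izz zi izz izz zi izz izz izz zi; joining the 13 pieces gives the next term.

izzziziizzizzziizzizzziizzizzizzzi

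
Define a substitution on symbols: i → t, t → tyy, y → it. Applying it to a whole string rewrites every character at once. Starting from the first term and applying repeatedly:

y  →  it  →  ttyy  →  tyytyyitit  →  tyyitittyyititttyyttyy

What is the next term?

Replace each of the 22 characters of tyyitittyyititttyyttyy in place — tyy it it t tyy t tyy tyy it it t tyy t tyy tyy tyy it it tyy tyy it it — and concatenate.

tyyititttyyttyytyyititttyyttyytyytyyitittyytyyitit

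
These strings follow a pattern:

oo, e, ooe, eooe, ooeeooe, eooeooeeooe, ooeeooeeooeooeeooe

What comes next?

eooeooeeooeooeeooeeooeooeeooe

This is a Fibonacci-style word recurrence s(k) = s(k−2)·s(k−1): e.g. oo·e = ooe.
Continuing: eooeooeeooe · ooeeooeeooeooeeooe gives term 8.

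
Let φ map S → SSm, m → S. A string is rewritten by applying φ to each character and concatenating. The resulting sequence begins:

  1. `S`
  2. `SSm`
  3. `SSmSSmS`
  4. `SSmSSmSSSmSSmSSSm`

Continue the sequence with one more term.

SSmSSmSSSmSSmSSSmSSmSSmSSSmSSmSSSmSSmSSmS

Replace each of the 17 characters of SSmSSmSSSmSSmSSSm in place — SSm SSm S SSm SSm S SSm SSm SSm S SSm SSm S SSm SSm SSm S — and concatenate.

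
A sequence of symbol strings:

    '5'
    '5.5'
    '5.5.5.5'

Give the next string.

5.5.5.5.5.5.5.5

s(k+1) = s(k)·.·s(k) — each term doubles the last with '.' between the halves.
So the next term is two copies of 5.5.5.5 with '.' between the halves.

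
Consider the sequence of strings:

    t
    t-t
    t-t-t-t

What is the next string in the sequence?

Each string is two copies of the previous one joined by '-'.
One more doubling of t-t-t-t gives the answer.

t-t-t-t-t-t-t-t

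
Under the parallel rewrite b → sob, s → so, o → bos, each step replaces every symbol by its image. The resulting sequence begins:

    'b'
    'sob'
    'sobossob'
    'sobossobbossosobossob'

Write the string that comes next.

Rewriting the 21 symbols of sobossobbossosobossob one by one yields so bos sob bos so so bos sob sob bos so so bos so bos sob bos so so bos sob; concatenated:

sobossobbossosobossobsobbossosobossobossobbossosobossob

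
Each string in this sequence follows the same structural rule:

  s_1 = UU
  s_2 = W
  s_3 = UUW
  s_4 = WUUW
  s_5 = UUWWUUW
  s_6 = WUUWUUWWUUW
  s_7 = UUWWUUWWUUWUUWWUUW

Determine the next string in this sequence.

WUUWUUWWUUWUUWWUUWWUUWUUWWUUW

This is a Fibonacci-style word recurrence s(k) = s(k−2)·s(k−1): e.g. UU·W = UUW.
Continuing: WUUWUUWWUUW · UUWWUUWWUUWUUWWUUW gives term 8.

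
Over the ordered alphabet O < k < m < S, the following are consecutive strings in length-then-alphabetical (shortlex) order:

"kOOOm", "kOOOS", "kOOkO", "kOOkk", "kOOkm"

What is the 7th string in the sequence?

kOOmO

Advancing 2 positions from kOOkm through kOOkm → kOOkS reaches term 7.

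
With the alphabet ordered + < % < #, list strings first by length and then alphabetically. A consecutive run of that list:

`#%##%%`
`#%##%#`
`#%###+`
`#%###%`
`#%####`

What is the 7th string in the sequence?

Continuing the enumeration 2 steps past #%####: #%#### → ##++++ → (answer).

##+++%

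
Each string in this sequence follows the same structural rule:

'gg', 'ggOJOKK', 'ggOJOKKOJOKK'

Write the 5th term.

ggOJOKKOJOKKOJOKKOJOKK

The strings grow by a fixed suffix OJOKK each time.
From ggOJOKKOJOKK, 2 further steps: ggOJOKKOJOKK → ggOJOKKOJOKKOJOKK → (answer).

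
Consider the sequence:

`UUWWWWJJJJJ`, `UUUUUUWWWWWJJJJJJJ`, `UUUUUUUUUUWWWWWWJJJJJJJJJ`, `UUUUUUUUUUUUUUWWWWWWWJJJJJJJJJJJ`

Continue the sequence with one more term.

UUUUUUUUUUUUUUUUUUWWWWWWWWJJJJJJJJJJJJJ

Reading off run lengths: U runs 2, 6, 10, 14; W runs 4, 5, 6, 7; J runs 5, 7, 9, 11 — each is linear in n (n = 1, 2, …).
At n = 5 the blocks have lengths 18, 8, 13.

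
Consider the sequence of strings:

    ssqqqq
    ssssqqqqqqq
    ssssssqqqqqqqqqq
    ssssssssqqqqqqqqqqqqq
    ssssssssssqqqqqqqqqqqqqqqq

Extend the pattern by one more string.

ssssssssssssqqqqqqqqqqqqqqqqqqq

Each string has the form s^{2n} q^{3n+1} (n = 1, 2, …).
At n = 6 the blocks have lengths 12, 19.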